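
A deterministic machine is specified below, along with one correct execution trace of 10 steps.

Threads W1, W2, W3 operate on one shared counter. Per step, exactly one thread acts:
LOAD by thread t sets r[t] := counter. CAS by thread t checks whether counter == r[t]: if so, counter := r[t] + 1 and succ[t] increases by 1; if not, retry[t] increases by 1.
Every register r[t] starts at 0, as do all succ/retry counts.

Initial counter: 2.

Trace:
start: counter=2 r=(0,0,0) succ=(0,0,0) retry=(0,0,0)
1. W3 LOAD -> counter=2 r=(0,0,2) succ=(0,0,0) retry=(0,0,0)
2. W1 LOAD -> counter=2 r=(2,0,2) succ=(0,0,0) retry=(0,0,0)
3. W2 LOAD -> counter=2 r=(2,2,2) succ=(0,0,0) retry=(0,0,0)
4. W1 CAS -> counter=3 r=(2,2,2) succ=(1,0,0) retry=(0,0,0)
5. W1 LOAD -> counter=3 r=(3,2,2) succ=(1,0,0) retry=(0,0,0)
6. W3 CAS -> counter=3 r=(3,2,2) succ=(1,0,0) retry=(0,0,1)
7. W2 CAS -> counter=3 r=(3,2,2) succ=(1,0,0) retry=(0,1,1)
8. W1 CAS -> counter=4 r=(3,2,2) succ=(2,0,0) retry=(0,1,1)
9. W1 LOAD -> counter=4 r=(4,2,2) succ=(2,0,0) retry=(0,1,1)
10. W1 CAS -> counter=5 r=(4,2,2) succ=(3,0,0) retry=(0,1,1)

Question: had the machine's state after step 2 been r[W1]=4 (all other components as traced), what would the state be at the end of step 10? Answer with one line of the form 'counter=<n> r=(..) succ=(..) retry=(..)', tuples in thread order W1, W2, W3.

counter=4 r=(3,2,2) succ=(1,0,1) retry=(2,1,0)

state after step 2 := counter=2 r=(4,0,2) succ=(0,0,0) retry=(0,0,0)
3. W2 LOAD -> counter=2 r=(4,2,2) succ=(0,0,0) retry=(0,0,0)
4. W1 CAS -> counter=2 r=(4,2,2) succ=(0,0,0) retry=(1,0,0)
5. W1 LOAD -> counter=2 r=(2,2,2) succ=(0,0,0) retry=(1,0,0)
6. W3 CAS -> counter=3 r=(2,2,2) succ=(0,0,1) retry=(1,0,0)
7. W2 CAS -> counter=3 r=(2,2,2) succ=(0,0,1) retry=(1,1,0)
8. W1 CAS -> counter=3 r=(2,2,2) succ=(0,0,1) retry=(2,1,0)
9. W1 LOAD -> counter=3 r=(3,2,2) succ=(0,0,1) retry=(2,1,0)
10. W1 CAS -> counter=4 r=(3,2,2) succ=(1,0,1) retry=(2,1,0)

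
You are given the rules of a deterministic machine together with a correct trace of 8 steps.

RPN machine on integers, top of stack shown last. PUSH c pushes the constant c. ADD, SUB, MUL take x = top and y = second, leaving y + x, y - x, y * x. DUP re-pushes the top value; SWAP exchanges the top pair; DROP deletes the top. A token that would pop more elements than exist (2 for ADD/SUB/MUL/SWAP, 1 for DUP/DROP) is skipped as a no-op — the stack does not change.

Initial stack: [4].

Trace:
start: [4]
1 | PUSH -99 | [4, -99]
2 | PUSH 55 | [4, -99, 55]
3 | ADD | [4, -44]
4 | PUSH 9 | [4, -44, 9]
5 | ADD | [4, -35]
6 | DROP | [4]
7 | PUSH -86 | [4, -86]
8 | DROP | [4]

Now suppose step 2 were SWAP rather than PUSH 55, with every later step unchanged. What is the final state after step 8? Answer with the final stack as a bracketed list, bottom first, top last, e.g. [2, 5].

(re-executing from step 2 with the substitution; state before step 2: [4, -99])
2 | SWAP | [-99, 4]
3 | ADD | [-95]
4 | PUSH 9 | [-95, 9]
5 | ADD | [-86]
6 | DROP | []
7 | PUSH -86 | [-86]
8 | DROP | []

[]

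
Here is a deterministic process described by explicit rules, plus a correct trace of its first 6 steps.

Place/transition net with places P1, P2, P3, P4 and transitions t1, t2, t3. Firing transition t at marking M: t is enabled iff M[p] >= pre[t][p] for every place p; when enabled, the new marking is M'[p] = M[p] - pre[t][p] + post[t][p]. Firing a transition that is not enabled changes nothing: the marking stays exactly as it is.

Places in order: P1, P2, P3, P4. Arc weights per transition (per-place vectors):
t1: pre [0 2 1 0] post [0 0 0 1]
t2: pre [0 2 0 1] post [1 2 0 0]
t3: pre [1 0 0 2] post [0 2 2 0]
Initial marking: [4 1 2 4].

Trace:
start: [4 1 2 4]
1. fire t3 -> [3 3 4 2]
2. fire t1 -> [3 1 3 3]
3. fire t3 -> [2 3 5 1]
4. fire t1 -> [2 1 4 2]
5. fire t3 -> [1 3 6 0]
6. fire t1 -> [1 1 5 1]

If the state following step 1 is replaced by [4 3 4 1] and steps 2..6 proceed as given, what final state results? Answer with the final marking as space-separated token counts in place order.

3 1 4 1

state after step 1 := [4 3 4 1]
2. fire t1 -> [4 1 3 2]
3. fire t3 -> [3 3 5 0]
4. fire t1 -> [3 1 4 1]
5. fire t3 -> [3 1 4 1]
6. fire t1 -> [3 1 4 1]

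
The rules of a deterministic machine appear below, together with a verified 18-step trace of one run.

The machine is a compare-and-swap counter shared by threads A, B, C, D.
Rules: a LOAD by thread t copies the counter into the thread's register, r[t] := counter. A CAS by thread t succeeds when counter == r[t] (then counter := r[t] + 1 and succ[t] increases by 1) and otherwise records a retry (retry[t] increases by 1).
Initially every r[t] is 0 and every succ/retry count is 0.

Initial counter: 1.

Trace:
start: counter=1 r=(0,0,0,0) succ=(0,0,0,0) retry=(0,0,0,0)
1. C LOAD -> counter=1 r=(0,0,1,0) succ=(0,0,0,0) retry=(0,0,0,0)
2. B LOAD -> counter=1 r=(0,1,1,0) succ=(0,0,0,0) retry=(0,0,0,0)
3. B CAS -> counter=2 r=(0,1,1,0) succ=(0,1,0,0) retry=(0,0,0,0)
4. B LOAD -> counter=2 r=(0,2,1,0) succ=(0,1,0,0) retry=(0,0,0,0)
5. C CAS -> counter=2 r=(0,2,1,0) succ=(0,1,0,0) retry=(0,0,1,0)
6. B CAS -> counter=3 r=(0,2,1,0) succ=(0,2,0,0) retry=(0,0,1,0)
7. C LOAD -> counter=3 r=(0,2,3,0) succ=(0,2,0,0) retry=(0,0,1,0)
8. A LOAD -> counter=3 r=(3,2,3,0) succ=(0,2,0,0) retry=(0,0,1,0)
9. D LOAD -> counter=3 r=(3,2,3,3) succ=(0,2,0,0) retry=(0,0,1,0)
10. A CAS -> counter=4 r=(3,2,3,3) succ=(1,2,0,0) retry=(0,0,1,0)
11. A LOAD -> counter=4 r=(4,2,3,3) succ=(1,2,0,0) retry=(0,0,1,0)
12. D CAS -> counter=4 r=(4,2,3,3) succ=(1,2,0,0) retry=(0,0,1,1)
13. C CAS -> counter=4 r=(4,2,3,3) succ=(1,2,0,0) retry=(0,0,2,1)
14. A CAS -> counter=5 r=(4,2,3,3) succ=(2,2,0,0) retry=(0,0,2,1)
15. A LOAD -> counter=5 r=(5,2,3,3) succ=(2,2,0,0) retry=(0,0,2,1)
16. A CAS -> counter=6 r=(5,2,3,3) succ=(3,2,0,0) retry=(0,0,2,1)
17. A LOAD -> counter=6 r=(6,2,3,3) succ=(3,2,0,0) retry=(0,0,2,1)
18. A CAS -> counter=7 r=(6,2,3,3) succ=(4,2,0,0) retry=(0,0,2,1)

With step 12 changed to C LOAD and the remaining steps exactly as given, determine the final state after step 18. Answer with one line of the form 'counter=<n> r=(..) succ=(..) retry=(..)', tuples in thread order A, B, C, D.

(re-executing from step 12 with the substitution; state before step 12: counter=4 r=(4,2,3,3) succ=(1,2,0,0) retry=(0,0,1,0))
12. C LOAD -> counter=4 r=(4,2,4,3) succ=(1,2,0,0) retry=(0,0,1,0)
13. C CAS -> counter=5 r=(4,2,4,3) succ=(1,2,1,0) retry=(0,0,1,0)
14. A CAS -> counter=5 r=(4,2,4,3) succ=(1,2,1,0) retry=(1,0,1,0)
15. A LOAD -> counter=5 r=(5,2,4,3) succ=(1,2,1,0) retry=(1,0,1,0)
16. A CAS -> counter=6 r=(5,2,4,3) succ=(2,2,1,0) retry=(1,0,1,0)
17. A LOAD -> counter=6 r=(6,2,4,3) succ=(2,2,1,0) retry=(1,0,1,0)
18. A CAS -> counter=7 r=(6,2,4,3) succ=(3,2,1,0) retry=(1,0,1,0)

counter=7 r=(6,2,4,3) succ=(3,2,1,0) retry=(1,0,1,0)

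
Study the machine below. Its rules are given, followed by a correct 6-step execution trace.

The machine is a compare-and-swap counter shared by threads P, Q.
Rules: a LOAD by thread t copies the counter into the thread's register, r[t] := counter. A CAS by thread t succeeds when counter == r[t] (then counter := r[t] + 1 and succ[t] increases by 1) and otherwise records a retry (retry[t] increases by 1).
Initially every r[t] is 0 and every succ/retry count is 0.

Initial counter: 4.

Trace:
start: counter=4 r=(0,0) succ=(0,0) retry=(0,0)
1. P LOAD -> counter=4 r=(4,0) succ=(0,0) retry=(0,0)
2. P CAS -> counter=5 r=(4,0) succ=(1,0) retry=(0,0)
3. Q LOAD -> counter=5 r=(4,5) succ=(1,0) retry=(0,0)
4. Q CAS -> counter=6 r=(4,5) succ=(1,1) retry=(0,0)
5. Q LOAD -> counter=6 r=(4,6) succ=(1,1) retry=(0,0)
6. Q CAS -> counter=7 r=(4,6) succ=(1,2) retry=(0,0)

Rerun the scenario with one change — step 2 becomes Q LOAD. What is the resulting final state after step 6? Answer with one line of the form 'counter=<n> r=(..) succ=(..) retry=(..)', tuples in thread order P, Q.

counter=6 r=(4,5) succ=(0,2) retry=(0,0)

(re-executing from step 2 with the substitution; state before step 2: counter=4 r=(4,0) succ=(0,0) retry=(0,0))
2. Q LOAD -> counter=4 r=(4,4) succ=(0,0) retry=(0,0)
3. Q LOAD -> counter=4 r=(4,4) succ=(0,0) retry=(0,0)
4. Q CAS -> counter=5 r=(4,4) succ=(0,1) retry=(0,0)
5. Q LOAD -> counter=5 r=(4,5) succ=(0,1) retry=(0,0)
6. Q CAS -> counter=6 r=(4,5) succ=(0,2) retry=(0,0)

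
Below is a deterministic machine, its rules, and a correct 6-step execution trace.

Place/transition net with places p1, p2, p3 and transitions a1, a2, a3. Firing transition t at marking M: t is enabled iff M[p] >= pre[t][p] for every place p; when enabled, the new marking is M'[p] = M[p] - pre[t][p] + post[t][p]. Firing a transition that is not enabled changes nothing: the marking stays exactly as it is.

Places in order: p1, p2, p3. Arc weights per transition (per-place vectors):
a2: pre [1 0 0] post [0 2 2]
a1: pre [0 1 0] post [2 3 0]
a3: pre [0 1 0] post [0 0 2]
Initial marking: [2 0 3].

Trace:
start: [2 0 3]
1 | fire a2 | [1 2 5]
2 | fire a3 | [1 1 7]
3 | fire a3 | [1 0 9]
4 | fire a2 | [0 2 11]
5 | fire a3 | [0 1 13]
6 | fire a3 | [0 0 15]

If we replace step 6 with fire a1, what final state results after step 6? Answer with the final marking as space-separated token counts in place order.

(re-executing from step 6 with the substitution; state before step 6: [0 1 13])
6 | fire a1 | [2 3 13]

2 3 13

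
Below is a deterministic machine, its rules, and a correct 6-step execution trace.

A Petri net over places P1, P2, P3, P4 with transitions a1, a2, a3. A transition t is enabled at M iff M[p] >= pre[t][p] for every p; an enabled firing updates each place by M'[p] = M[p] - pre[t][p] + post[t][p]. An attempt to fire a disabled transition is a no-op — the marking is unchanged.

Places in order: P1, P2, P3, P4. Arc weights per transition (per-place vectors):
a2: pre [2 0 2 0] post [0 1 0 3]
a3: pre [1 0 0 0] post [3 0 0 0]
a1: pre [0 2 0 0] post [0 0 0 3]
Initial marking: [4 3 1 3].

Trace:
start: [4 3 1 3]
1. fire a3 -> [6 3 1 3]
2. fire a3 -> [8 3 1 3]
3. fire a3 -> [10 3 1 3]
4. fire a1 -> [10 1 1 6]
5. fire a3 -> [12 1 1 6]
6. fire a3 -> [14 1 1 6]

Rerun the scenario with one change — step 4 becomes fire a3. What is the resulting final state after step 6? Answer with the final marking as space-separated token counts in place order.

(re-executing from step 4 with the substitution; state before step 4: [10 3 1 3])
4. fire a3 -> [12 3 1 3]
5. fire a3 -> [14 3 1 3]
6. fire a3 -> [16 3 1 3]

16 3 1 3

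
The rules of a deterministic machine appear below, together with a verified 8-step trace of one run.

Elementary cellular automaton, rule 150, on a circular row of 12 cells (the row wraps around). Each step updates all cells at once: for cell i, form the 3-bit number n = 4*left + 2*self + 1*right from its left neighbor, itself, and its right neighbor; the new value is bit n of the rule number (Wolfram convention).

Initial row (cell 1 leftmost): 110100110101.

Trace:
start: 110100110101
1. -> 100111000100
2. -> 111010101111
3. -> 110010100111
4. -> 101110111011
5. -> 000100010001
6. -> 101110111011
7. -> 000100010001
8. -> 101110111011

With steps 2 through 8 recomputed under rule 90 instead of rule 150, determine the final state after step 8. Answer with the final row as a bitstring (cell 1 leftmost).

000001110111

(re-executing steps 2..8 under rule 90; state before step 2: 100111000100)
2. -> 011101101011
3. -> 010101100011
4. -> 000001110111
5. -> 100011010101
6. -> 110111000001
7. -> 010101100011
8. -> 000001110111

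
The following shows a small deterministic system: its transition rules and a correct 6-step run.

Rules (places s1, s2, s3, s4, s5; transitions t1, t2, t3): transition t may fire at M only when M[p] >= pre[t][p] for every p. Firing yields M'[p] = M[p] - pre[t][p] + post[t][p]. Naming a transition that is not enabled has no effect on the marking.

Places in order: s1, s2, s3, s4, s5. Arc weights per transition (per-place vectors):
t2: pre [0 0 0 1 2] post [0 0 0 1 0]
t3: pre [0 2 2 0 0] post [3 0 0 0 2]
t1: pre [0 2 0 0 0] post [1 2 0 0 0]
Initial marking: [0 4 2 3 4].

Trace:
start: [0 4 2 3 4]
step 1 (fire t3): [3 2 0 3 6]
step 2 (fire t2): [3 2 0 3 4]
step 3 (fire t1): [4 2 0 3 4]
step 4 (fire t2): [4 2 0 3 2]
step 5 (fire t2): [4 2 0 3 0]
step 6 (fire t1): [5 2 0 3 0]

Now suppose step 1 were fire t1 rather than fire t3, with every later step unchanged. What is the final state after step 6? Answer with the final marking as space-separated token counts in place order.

(re-executing from step 1 with the substitution; state before step 1: [0 4 2 3 4])
step 1 (fire t1): [1 4 2 3 4]
step 2 (fire t2): [1 4 2 3 2]
step 3 (fire t1): [2 4 2 3 2]
step 4 (fire t2): [2 4 2 3 0]
step 5 (fire t2): [2 4 2 3 0]
step 6 (fire t1): [3 4 2 3 0]

3 4 2 3 0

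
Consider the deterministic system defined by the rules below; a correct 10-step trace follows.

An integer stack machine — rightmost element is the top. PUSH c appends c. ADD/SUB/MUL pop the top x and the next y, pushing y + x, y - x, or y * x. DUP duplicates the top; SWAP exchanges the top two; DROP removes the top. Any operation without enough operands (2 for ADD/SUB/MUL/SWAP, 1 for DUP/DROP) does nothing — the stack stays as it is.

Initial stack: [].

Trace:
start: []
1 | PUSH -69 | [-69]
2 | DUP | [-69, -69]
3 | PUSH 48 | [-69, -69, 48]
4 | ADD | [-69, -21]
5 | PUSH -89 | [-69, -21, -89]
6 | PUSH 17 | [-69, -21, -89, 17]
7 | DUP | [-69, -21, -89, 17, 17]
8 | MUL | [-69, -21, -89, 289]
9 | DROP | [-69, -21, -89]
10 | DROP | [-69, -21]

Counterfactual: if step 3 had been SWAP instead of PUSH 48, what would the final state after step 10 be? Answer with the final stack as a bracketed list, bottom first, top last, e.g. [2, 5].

(re-executing from step 3 with the substitution; state before step 3: [-69, -69])
3 | SWAP | [-69, -69]
4 | ADD | [-138]
5 | PUSH -89 | [-138, -89]
6 | PUSH 17 | [-138, -89, 17]
7 | DUP | [-138, -89, 17, 17]
8 | MUL | [-138, -89, 289]
9 | DROP | [-138, -89]
10 | DROP | [-138]

[-138]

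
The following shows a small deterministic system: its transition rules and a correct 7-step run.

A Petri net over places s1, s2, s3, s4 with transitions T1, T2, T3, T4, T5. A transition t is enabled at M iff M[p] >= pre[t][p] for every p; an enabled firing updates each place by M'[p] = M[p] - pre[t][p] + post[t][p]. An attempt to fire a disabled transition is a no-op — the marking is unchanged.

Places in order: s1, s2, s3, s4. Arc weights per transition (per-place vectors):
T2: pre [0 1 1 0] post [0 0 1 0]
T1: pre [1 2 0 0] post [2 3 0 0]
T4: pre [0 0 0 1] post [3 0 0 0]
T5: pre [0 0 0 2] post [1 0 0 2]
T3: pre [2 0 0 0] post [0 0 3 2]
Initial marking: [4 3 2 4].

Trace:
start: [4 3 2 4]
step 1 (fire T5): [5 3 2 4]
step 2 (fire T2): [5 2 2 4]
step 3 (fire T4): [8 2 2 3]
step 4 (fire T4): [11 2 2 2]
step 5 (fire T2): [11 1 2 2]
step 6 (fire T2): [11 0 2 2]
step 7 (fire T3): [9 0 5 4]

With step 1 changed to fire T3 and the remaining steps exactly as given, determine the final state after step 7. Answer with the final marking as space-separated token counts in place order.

6 0 8 6

(re-executing from step 1 with the substitution; state before step 1: [4 3 2 4])
step 1 (fire T3): [2 3 5 6]
step 2 (fire T2): [2 2 5 6]
step 3 (fire T4): [5 2 5 5]
step 4 (fire T4): [8 2 5 4]
step 5 (fire T2): [8 1 5 4]
step 6 (fire T2): [8 0 5 4]
step 7 (fire T3): [6 0 8 6]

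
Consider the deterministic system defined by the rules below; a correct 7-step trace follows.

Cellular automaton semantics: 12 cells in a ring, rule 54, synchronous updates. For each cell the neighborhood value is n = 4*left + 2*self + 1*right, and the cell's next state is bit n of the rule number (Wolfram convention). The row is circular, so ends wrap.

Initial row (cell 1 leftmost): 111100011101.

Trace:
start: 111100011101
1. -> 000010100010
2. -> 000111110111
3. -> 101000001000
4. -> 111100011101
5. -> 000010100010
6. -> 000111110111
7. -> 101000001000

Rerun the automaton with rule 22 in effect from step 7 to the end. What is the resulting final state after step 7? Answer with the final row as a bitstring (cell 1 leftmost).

101000000000

(re-executing step 7 under rule 22; state before step 7: 000111110111)
7. -> 101000000000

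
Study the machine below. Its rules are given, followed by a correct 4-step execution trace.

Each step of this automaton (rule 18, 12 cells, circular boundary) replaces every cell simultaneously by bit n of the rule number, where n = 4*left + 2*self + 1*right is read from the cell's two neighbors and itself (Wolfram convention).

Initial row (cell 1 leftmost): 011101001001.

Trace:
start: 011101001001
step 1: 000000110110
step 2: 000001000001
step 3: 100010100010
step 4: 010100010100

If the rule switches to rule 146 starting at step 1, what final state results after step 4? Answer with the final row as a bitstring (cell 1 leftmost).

(re-executing steps 1..4 under rule 146; state before step 1: 011101001001)
step 1: 001000110110
step 2: 010101000001
step 3: 000000100010
step 4: 000001010101

000001010101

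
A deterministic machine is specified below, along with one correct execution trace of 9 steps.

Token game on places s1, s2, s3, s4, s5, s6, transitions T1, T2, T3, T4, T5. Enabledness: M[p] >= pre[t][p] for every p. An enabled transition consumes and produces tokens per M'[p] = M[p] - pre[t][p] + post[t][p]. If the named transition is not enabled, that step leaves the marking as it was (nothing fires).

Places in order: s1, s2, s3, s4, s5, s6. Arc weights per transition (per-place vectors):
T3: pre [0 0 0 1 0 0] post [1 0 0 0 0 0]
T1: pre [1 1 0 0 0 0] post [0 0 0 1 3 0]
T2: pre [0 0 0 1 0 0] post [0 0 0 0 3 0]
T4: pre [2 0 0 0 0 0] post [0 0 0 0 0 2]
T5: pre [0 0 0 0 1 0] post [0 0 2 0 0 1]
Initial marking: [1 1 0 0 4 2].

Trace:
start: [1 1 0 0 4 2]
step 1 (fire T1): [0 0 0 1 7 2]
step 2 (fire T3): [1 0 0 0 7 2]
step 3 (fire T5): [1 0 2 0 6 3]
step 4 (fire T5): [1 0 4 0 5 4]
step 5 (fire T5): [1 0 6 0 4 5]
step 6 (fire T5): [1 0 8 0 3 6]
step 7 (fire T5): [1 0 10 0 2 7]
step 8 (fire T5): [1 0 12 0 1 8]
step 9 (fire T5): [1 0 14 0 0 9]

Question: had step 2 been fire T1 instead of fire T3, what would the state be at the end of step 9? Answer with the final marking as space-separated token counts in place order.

(re-executing from step 2 with the substitution; state before step 2: [0 0 0 1 7 2])
step 2 (fire T1): [0 0 0 1 7 2]
step 3 (fire T5): [0 0 2 1 6 3]
step 4 (fire T5): [0 0 4 1 5 4]
step 5 (fire T5): [0 0 6 1 4 5]
step 6 (fire T5): [0 0 8 1 3 6]
step 7 (fire T5): [0 0 10 1 2 7]
step 8 (fire T5): [0 0 12 1 1 8]
step 9 (fire T5): [0 0 14 1 0 9]

0 0 14 1 0 9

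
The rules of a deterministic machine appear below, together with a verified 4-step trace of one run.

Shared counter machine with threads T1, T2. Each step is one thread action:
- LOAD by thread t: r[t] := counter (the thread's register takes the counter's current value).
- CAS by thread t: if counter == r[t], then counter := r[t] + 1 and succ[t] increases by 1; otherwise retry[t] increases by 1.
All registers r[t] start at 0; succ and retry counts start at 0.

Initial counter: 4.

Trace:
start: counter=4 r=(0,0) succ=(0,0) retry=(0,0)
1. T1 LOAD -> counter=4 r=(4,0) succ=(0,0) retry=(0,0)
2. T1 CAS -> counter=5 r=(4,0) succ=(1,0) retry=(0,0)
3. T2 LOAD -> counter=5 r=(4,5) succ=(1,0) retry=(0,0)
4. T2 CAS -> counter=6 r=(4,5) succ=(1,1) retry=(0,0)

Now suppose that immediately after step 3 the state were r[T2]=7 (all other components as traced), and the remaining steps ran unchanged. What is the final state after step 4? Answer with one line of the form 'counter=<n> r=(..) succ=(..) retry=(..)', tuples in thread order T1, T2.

counter=5 r=(4,7) succ=(1,0) retry=(0,1)

state after step 3 := counter=5 r=(4,7) succ=(1,0) retry=(0,0)
4. T2 CAS -> counter=5 r=(4,7) succ=(1,0) retry=(0,1)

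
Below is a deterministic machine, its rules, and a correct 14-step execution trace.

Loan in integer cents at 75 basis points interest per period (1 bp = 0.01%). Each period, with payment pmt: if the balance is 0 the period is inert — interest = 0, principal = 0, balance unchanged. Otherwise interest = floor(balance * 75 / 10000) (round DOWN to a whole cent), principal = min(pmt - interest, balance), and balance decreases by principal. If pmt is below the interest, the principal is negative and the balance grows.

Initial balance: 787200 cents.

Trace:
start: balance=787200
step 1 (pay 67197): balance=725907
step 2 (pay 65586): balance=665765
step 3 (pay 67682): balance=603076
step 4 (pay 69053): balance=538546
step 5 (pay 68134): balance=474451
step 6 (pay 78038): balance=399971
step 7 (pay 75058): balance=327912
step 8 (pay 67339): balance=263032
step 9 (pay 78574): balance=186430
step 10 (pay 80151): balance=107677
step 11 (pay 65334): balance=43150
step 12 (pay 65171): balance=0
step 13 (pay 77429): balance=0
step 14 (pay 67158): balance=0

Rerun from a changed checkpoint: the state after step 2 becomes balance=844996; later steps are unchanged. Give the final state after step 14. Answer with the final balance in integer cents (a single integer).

28849

state after step 2 := balance=844996
step 3 (pay 67682): balance=783651
step 4 (pay 69053): balance=720475
step 5 (pay 68134): balance=657744
step 6 (pay 78038): balance=584639
step 7 (pay 75058): balance=513965
step 8 (pay 67339): balance=450480
step 9 (pay 78574): balance=375284
step 10 (pay 80151): balance=297947
step 11 (pay 65334): balance=234847
step 12 (pay 65171): balance=171437
step 13 (pay 77429): balance=95293
step 14 (pay 67158): balance=28849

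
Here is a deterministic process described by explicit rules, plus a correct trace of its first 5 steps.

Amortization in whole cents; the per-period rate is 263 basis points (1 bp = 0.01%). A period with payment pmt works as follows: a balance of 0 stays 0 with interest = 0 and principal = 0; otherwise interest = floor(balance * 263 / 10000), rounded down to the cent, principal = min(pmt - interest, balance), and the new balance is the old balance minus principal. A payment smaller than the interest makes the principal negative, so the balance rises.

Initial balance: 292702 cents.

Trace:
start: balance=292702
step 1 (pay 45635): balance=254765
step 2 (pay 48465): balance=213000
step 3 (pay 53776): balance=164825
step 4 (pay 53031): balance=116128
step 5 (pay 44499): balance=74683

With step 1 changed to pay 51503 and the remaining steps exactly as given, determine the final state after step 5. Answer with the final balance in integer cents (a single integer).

68173

(re-executing from step 1 with the substitution; state before step 1: balance=292702)
step 1 (pay 51503): balance=248897
step 2 (pay 48465): balance=206977
step 3 (pay 53776): balance=158644
step 4 (pay 53031): balance=109785
step 5 (pay 44499): balance=68173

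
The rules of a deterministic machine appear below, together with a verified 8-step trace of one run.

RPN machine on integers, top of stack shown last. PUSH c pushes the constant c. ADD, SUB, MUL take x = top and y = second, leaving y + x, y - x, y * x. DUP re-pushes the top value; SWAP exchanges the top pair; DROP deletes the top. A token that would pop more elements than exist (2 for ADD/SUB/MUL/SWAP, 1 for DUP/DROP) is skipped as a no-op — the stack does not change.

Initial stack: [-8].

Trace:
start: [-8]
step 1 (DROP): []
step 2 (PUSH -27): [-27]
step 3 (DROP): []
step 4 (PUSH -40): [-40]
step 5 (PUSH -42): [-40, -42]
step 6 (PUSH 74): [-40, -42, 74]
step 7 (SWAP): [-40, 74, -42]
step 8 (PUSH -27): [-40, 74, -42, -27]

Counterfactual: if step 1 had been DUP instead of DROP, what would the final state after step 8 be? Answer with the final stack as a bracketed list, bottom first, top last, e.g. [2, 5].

[-8, -8, -40, 74, -42, -27]

(re-executing from step 1 with the substitution; state before step 1: [-8])
step 1 (DUP): [-8, -8]
step 2 (PUSH -27): [-8, -8, -27]
step 3 (DROP): [-8, -8]
step 4 (PUSH -40): [-8, -8, -40]
step 5 (PUSH -42): [-8, -8, -40, -42]
step 6 (PUSH 74): [-8, -8, -40, -42, 74]
step 7 (SWAP): [-8, -8, -40, 74, -42]
step 8 (PUSH -27): [-8, -8, -40, 74, -42, -27]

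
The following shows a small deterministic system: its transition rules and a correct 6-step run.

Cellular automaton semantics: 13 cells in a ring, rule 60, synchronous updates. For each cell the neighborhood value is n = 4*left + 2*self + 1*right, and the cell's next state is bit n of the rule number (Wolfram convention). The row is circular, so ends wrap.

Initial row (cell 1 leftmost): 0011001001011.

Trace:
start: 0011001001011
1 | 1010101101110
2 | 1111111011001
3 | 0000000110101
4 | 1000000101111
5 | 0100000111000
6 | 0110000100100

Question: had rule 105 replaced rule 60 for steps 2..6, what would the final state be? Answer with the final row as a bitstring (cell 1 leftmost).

(re-executing steps 2..6 under rule 105; state before step 2: 1010101101110)
2 | 0101011111011
3 | 1010110001111
4 | 1101110101000
5 | 1111011010010
6 | 1001111100001

1001111100001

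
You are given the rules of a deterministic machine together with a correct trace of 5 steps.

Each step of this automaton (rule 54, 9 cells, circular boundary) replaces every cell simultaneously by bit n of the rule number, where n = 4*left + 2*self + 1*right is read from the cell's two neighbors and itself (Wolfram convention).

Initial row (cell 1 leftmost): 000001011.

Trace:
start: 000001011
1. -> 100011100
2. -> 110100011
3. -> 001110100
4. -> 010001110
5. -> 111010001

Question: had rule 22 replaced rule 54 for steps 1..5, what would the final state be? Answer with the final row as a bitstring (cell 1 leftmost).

(re-executing steps 1..5 under rule 22; state before step 1: 000001011)
1. -> 100011000
2. -> 110100101
3. -> 000111100
4. -> 001000010
5. -> 011100111

011100111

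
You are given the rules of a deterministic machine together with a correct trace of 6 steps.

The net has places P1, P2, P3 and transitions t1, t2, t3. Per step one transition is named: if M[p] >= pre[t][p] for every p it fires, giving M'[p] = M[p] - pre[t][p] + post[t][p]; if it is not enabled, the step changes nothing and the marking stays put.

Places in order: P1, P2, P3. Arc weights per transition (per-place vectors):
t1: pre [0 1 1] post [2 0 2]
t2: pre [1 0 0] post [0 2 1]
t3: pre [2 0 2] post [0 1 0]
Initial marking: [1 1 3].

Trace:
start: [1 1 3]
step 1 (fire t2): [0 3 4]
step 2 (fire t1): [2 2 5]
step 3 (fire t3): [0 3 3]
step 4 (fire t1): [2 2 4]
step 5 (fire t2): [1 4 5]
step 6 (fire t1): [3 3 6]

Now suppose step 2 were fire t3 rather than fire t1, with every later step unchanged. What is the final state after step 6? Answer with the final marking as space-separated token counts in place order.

(re-executing from step 2 with the substitution; state before step 2: [0 3 4])
step 2 (fire t3): [0 3 4]
step 3 (fire t3): [0 3 4]
step 4 (fire t1): [2 2 5]
step 5 (fire t2): [1 4 6]
step 6 (fire t1): [3 3 7]

3 3 7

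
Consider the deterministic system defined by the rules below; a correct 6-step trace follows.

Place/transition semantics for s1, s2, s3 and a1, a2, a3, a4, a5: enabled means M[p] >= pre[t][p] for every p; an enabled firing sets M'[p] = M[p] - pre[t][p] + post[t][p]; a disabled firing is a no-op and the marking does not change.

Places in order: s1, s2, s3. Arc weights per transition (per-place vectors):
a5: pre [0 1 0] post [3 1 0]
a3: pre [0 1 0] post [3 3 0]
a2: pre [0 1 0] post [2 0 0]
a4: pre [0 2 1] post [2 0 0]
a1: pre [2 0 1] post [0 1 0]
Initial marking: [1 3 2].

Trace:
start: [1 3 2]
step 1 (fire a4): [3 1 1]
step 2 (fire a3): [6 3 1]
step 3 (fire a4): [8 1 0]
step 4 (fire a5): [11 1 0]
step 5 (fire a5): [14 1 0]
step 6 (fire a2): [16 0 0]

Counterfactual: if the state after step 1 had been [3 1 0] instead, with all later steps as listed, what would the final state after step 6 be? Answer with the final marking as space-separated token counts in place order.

state after step 1 := [3 1 0]
step 2 (fire a3): [6 3 0]
step 3 (fire a4): [6 3 0]
step 4 (fire a5): [9 3 0]
step 5 (fire a5): [12 3 0]
step 6 (fire a2): [14 2 0]

14 2 0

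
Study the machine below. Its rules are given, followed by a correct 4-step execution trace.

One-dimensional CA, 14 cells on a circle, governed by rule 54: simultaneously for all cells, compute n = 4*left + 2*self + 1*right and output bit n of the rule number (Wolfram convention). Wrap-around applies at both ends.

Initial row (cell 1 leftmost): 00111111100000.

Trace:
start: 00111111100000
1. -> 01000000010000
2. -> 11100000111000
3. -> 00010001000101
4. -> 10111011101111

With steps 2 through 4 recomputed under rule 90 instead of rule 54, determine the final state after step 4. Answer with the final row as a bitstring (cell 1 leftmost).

10101010101000

(re-executing steps 2..4 under rule 90; state before step 2: 01000000010000)
2. -> 10100000101000
3. -> 00010001000101
4. -> 10101010101000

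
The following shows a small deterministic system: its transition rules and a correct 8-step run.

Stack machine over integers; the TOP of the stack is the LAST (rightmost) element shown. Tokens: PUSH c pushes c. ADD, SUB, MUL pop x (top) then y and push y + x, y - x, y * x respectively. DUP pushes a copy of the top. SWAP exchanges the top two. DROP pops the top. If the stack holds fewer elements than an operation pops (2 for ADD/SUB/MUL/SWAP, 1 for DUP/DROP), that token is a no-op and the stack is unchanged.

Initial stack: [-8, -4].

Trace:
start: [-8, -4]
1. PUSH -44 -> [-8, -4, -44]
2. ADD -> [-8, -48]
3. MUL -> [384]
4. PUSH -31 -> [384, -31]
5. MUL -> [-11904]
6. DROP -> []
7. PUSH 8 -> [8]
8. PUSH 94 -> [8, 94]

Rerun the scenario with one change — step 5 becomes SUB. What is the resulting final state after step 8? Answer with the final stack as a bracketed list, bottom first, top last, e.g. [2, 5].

(re-executing from step 5 with the substitution; state before step 5: [384, -31])
5. SUB -> [415]
6. DROP -> []
7. PUSH 8 -> [8]
8. PUSH 94 -> [8, 94]

[8, 94]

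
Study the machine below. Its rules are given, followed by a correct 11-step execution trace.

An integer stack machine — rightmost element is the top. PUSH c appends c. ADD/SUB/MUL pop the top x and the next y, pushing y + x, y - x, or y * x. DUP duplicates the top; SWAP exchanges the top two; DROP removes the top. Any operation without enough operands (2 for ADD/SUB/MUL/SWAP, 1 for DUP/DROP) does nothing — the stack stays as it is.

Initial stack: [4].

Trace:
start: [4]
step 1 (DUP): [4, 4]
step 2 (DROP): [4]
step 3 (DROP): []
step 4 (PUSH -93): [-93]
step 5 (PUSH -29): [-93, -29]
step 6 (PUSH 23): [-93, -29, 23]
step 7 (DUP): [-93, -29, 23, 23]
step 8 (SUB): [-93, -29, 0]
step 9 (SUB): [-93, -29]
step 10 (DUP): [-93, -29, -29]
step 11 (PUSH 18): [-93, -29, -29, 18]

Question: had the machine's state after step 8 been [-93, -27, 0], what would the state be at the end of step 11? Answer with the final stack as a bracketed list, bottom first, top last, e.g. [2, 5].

state after step 8 := [-93, -27, 0]
step 9 (SUB): [-93, -27]
step 10 (DUP): [-93, -27, -27]
step 11 (PUSH 18): [-93, -27, -27, 18]

[-93, -27, -27, 18]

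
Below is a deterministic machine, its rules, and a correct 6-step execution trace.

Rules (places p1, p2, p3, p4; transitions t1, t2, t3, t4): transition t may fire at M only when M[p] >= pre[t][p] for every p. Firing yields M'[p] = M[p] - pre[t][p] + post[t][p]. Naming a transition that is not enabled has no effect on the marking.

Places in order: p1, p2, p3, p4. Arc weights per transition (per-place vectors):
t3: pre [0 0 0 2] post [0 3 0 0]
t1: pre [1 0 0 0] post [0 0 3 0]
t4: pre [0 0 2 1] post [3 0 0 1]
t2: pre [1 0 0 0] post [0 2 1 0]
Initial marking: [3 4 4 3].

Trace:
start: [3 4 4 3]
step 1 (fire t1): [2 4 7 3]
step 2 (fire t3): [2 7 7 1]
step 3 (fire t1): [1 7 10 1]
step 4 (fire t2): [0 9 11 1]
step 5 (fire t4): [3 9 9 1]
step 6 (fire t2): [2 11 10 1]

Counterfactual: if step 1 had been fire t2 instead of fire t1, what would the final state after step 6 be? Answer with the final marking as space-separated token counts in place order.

(re-executing from step 1 with the substitution; state before step 1: [3 4 4 3])
step 1 (fire t2): [2 6 5 3]
step 2 (fire t3): [2 9 5 1]
step 3 (fire t1): [1 9 8 1]
step 4 (fire t2): [0 11 9 1]
step 5 (fire t4): [3 11 7 1]
step 6 (fire t2): [2 13 8 1]

2 13 8 1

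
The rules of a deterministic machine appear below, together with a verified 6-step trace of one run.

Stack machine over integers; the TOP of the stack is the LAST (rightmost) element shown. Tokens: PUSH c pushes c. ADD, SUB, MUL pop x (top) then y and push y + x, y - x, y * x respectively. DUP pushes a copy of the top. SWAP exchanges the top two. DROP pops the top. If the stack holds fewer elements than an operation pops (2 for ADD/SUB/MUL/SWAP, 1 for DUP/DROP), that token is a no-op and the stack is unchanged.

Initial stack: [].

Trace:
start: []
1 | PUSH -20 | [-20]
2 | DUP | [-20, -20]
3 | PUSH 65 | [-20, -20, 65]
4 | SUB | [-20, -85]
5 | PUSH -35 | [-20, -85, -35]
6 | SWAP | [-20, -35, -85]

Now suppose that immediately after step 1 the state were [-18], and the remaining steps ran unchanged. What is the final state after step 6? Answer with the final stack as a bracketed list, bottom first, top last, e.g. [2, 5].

[-18, -35, -83]

state after step 1 := [-18]
2 | DUP | [-18, -18]
3 | PUSH 65 | [-18, -18, 65]
4 | SUB | [-18, -83]
5 | PUSH -35 | [-18, -83, -35]
6 | SWAP | [-18, -35, -83]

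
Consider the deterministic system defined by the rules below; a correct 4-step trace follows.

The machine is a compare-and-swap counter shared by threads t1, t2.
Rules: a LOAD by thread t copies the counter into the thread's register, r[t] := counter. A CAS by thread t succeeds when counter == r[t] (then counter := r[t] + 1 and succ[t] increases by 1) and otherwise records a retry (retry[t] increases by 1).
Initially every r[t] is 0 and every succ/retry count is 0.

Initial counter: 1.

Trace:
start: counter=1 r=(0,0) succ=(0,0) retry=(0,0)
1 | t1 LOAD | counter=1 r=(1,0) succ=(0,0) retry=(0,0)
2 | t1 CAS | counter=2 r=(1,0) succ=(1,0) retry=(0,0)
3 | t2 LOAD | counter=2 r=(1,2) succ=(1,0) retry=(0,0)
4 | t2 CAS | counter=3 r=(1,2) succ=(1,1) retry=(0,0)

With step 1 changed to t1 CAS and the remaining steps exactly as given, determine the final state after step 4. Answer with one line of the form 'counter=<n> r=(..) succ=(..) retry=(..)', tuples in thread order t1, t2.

counter=2 r=(0,1) succ=(0,1) retry=(2,0)

(re-executing from step 1 with the substitution; state before step 1: counter=1 r=(0,0) succ=(0,0) retry=(0,0))
1 | t1 CAS | counter=1 r=(0,0) succ=(0,0) retry=(1,0)
2 | t1 CAS | counter=1 r=(0,0) succ=(0,0) retry=(2,0)
3 | t2 LOAD | counter=1 r=(0,1) succ=(0,0) retry=(2,0)
4 | t2 CAS | counter=2 r=(0,1) succ=(0,1) retry=(2,0)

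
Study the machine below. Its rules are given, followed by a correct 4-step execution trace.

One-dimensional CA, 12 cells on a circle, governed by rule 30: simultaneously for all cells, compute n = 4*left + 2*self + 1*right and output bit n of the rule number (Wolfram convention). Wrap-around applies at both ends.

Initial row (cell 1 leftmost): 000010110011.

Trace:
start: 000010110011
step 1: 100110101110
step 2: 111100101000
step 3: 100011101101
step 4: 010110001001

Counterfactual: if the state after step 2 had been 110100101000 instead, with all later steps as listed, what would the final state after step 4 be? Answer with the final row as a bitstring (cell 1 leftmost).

state after step 2 := 110100101000
step 3: 100111101101
step 4: 011100001001

011100001001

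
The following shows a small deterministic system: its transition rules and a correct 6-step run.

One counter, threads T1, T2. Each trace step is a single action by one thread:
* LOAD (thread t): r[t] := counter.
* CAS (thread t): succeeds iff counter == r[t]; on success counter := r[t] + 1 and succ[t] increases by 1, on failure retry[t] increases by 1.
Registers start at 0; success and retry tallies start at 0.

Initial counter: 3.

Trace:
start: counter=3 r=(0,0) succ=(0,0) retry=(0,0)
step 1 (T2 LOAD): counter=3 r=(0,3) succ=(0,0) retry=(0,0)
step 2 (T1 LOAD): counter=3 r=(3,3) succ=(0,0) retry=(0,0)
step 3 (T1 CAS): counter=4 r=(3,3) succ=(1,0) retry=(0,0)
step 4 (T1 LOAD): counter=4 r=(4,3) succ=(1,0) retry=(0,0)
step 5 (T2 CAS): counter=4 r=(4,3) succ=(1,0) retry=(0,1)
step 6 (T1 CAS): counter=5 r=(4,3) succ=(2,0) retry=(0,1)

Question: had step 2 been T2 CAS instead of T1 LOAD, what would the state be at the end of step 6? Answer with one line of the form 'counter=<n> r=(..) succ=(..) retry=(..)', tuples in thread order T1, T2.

(re-executing from step 2 with the substitution; state before step 2: counter=3 r=(0,3) succ=(0,0) retry=(0,0))
step 2 (T2 CAS): counter=4 r=(0,3) succ=(0,1) retry=(0,0)
step 3 (T1 CAS): counter=4 r=(0,3) succ=(0,1) retry=(1,0)
step 4 (T1 LOAD): counter=4 r=(4,3) succ=(0,1) retry=(1,0)
step 5 (T2 CAS): counter=4 r=(4,3) succ=(0,1) retry=(1,1)
step 6 (T1 CAS): counter=5 r=(4,3) succ=(1,1) retry=(1,1)

counter=5 r=(4,3) succ=(1,1) retry=(1,1)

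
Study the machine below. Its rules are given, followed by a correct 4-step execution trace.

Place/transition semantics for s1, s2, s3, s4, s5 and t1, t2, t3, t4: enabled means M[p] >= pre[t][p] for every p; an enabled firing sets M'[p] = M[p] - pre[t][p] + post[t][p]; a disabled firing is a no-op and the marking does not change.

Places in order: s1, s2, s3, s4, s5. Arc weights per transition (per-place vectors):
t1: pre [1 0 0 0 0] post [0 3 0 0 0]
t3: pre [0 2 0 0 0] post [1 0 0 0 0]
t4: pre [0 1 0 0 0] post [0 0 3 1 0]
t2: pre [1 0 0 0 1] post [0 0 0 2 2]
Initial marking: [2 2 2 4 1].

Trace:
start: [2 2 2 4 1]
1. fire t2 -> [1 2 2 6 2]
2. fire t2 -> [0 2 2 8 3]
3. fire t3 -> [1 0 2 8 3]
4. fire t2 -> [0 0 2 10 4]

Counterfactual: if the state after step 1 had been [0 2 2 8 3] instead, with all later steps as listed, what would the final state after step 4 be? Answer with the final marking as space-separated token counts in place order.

state after step 1 := [0 2 2 8 3]
2. fire t2 -> [0 2 2 8 3]
3. fire t3 -> [1 0 2 8 3]
4. fire t2 -> [0 0 2 10 4]

0 0 2 10 4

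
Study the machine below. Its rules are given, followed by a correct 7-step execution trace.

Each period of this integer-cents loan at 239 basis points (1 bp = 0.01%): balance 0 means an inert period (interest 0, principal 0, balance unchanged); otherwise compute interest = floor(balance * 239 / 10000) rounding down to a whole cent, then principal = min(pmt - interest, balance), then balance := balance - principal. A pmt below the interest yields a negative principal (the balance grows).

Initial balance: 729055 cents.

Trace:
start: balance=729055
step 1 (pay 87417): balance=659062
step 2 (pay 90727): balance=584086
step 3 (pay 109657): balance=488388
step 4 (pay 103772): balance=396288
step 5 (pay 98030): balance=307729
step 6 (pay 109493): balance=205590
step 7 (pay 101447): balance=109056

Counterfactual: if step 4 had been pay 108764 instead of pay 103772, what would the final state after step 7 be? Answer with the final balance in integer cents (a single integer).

103697

(re-executing from step 4 with the substitution; state before step 4: balance=488388)
step 4 (pay 108764): balance=391296
step 5 (pay 98030): balance=302617
step 6 (pay 109493): balance=200356
step 7 (pay 101447): balance=103697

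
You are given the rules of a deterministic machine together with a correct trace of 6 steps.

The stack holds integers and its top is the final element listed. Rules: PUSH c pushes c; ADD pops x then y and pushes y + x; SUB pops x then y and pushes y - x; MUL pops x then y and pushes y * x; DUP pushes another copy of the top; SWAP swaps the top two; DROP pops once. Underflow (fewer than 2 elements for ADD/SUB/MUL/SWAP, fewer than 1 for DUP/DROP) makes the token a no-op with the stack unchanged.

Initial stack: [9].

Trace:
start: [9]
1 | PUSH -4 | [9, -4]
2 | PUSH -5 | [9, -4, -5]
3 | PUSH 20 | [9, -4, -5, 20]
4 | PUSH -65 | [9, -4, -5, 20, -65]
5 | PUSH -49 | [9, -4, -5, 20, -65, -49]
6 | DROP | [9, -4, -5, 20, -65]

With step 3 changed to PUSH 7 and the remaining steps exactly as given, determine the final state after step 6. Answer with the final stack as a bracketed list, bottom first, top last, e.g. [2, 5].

(re-executing from step 3 with the substitution; state before step 3: [9, -4, -5])
3 | PUSH 7 | [9, -4, -5, 7]
4 | PUSH -65 | [9, -4, -5, 7, -65]
5 | PUSH -49 | [9, -4, -5, 7, -65, -49]
6 | DROP | [9, -4, -5, 7, -65]

[9, -4, -5, 7, -65]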